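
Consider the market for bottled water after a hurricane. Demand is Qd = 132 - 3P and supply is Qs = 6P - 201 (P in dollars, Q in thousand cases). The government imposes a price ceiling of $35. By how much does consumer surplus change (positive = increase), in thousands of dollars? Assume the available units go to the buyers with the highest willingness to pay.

-6

Setting quantity demanded equal to quantity supplied, 132 - 3P = 6P - 201, gives P* = 37 and Q* = 21.
Since 35 < 37, the ceiling is binding.
At P = 35: Qd = 132 - 3·35 = 27 and Qs = 6·35 - 201 = 9.
Consumer surplus without the control is ½ · (44 - 37) · 21 = 73.5.
With the ceiling, 9 units are sold at 35 (assume they go to the highest-value buyers). The demand price at Q = 9 is 41, so CS = ½ · [(44 - 35) + (41 - 35)] · 9 = 67.5.
Change in consumer surplus = 67.5 - 73.5 = -6.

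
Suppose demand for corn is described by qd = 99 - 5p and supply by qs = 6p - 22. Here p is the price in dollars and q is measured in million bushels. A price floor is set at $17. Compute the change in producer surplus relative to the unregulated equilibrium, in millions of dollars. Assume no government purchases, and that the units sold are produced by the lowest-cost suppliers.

9

Setting quantity demanded equal to quantity supplied, 99 - 5p = 6p - 22, gives p* = 11 and q* = 44.
Since 17 > 11, the floor is binding.
At p = 17: qd = 99 - 5·17 = 14 and qs = 6·17 - 22 = 80.
Producer surplus without the control is ½ · (11 - 11/3) · 44 = 484/3.
With the floor, 14 units are sold at 17. The supply price at q = 14 is 6, so PS = ½ · [(17 - 11/3) + (17 - 6)] · 14 = 511/3.
Change in producer surplus = 511/3 - 484/3 = 9.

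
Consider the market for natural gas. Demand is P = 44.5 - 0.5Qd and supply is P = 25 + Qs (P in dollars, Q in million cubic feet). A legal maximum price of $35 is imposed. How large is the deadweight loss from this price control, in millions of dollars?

Rearranging demand gives Qd = 89 - 2P; rearranging supply gives Qs = P - 25. Setting quantity demanded equal to quantity supplied, 89 - 2P = P - 25, gives P* = 38 and Q* = 13.
Because the ceiling (35) lies below the market-clearing price, it is binding.
At P = 35: Qd = 89 - 2·35 = 19 and Qs = 35 - 25 = 10.
Quantity traded falls to 10. At Q = 10 the demand price is (89 - 10)/2 = 39.5 and the supply price is 25 + 10 = 35.
Deadweight loss = ½ · (39.5 - 35) · (13 - 10) = ½ · 4.5 · 3 = 6.75.

6.75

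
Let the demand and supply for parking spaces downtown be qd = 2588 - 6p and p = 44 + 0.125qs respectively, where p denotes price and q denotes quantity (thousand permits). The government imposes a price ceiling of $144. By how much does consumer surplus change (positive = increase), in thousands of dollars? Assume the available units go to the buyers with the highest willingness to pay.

Rearranging supply gives qs = 8p - 352. Equilibrium: 2588 - 6p = 8p - 352, so 2940 = 14p and p* = 210, q* = 1328.
The ceiling of 144 is below the equilibrium price 210, so it binds.
At p = 144: qd = 2588 - 6·144 = 1724 and qs = 8·144 - 352 = 800.
Consumer surplus without the control is ½ · (1294/3 - 210) · 1328 = 440896/3.
With the ceiling, 800 units are sold at 144 (assume they go to the highest-value buyers). The demand price at q = 800 is 298, so CS = ½ · [(1294/3 - 144) + (298 - 144)] · 800 = 529600/3.
Change in consumer surplus = 529600/3 - 440896/3 = 29568.

29568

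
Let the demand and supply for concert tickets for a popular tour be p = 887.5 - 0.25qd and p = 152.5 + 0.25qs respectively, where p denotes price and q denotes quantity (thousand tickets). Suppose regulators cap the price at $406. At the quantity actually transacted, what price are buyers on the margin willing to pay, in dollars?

Rearranging demand gives qd = 3550 - 4p; rearranging supply gives qs = 4p - 610. Setting quantity demanded equal to quantity supplied, 3550 - 4p = 4p - 610, gives p* = 520 and q* = 1470.
Since 406 < 520, the ceiling is binding.
At p = 406: qd = 3550 - 4·406 = 1926 and qs = 4·406 - 610 = 1014.
Only 1014 units reach the market. On the demand curve, the marginal buyer's willingness to pay at q = 1014 is (3550 - 1014)/4 = 634.

634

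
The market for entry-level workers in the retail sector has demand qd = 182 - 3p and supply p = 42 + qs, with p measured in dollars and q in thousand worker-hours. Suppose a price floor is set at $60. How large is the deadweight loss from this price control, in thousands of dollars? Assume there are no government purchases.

96

Rearranging supply gives qs = p - 42. Setting quantity demanded equal to quantity supplied, 182 - 3p = p - 42, gives p* = 56 and q* = 14.
The floor of 60 is above the equilibrium price 56, so it binds.
At p = 60: qd = 182 - 3·60 = 2 and qs = 60 - 42 = 18.
Quantity traded falls to 2. At q = 2 the demand price is (182 - 2)/3 = 60 and the supply price is 42 + 2 = 44.
Deadweight loss = ½ · (60 - 44) · (14 - 2) = ½ · 16 · 12 = 96.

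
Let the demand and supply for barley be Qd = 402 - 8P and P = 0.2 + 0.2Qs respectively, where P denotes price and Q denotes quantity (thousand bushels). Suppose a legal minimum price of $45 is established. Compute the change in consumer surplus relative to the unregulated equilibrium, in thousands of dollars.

-1372

Rearranging supply gives Qs = 5P - 1. Equilibrium: 402 - 8P = 5P - 1, so 403 = 13P and P* = 31, Q* = 154.
Because the floor (45) lies above the market-clearing price, it is binding.
At P = 45: Qd = 402 - 8·45 = 42 and Qs = 5·45 - 1 = 224.
Consumer surplus without the control is ½ · (50.25 - 31) · 154 = 1482.25.
With the floor, consumers buy 42 units at 45, so CS = ½ · (50.25 - 45) · 42 = 110.25.
Change in consumer surplus = 110.25 - 1482.25 = -1372.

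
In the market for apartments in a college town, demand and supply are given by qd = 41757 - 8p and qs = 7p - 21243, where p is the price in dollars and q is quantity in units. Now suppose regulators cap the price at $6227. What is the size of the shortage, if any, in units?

0

Setting quantity demanded equal to quantity supplied, 41757 - 8p = 7p - 21243, gives p* = 4200 and q* = 8157.
The ceiling of 6227 is above the equilibrium price 4200, so it is not binding; the market clears at p* = 4200, q* = 8157.
Since the control does not bind, there is no shortage.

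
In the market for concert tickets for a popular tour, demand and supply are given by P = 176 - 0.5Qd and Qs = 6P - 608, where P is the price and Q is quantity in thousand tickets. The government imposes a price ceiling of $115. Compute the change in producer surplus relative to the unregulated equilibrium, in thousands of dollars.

Rearranging demand gives Qd = 352 - 2P. Equilibrium: 352 - 2P = 6P - 608, so 960 = 8P and P* = 120, Q* = 112.
Because the ceiling (115) lies below the market-clearing price, it is binding.
At P = 115: Qd = 352 - 2·115 = 122 and Qs = 6·115 - 608 = 82.
Producer surplus without the control is ½ · (120 - 304/3) · 112 = 3136/3.
With the ceiling, producers sell 82 units at 115, so PS = ½ · (115 - 304/3) · 82 = 1681/3.
Change in producer surplus = 1681/3 - 3136/3 = -485.

-485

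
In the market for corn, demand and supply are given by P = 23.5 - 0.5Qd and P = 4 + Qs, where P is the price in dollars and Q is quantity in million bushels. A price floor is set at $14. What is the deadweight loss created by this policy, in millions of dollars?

0

Rearranging demand gives Qd = 47 - 2P; rearranging supply gives Qs = P - 4. Equilibrium: 47 - 2P = P - 4, so 51 = 3P and P* = 17, Q* = 13.
The floor of 14 is below the equilibrium price 17, so it is not binding; the market clears at P* = 17, Q* = 13.
Since the control does not bind, no trades are prevented and deadweight loss is zero.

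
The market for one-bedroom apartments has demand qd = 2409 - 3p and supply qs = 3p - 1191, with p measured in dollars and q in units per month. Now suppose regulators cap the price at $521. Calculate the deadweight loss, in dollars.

18723

Without the control the market clears where 2409 - 3p = 3p - 1191, i.e. p* = 600 and q* = 609.
Since 521 < 600, the ceiling is binding.
At p = 521: qd = 2409 - 3·521 = 846 and qs = 3·521 - 1191 = 372.
Quantity traded falls to 372. At q = 372 the demand price is (2409 - 372)/3 = 679 and the supply price is (1191 + 372)/3 = 521.
Deadweight loss = ½ · (679 - 521) · (609 - 372) = ½ · 158 · 237 = 18723.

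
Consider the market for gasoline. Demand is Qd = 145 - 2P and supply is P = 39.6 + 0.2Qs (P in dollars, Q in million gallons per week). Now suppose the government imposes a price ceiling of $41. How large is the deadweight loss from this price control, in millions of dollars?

Rearranging supply gives Qs = 5P - 198. Without the control the market clears where 145 - 2P = 5P - 198, i.e. P* = 49 and Q* = 47.
Since 41 < 49, the ceiling is binding.
At P = 41: Qd = 145 - 2·41 = 63 and Qs = 5·41 - 198 = 7.
Quantity traded falls to 7. At Q = 7 the demand price is (145 - 7)/2 = 69 and the supply price is (198 + 7)/5 = 41.
Deadweight loss = ½ · (69 - 41) · (47 - 7) = ½ · 28 · 40 = 560.

560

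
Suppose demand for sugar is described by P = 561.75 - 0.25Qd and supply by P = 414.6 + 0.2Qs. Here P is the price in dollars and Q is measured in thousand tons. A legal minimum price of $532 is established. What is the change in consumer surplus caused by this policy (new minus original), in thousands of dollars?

-11596

Rearranging demand gives Qd = 2247 - 4P; rearranging supply gives Qs = 5P - 2073. Without the control the market clears where 2247 - 4P = 5P - 2073, i.e. P* = 480 and Q* = 327.
The floor of 532 is above the equilibrium price 480, so it binds.
At P = 532: Qd = 2247 - 4·532 = 119 and Qs = 5·532 - 2073 = 587.
Consumer surplus without the control is ½ · (561.75 - 480) · 327 = 13366.125.
With the floor, consumers buy 119 units at 532, so CS = ½ · (561.75 - 532) · 119 = 1770.125.
Change in consumer surplus = 1770.125 - 13366.125 = -11596.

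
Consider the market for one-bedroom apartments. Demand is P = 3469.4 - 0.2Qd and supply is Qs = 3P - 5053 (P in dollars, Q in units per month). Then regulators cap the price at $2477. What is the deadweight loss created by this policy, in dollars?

250389.6

Rearranging demand gives Qd = 17347 - 5P. Without the control the market clears where 17347 - 5P = 3P - 5053, i.e. P* = 2800 and Q* = 3347.
The ceiling of 2477 is below the equilibrium price 2800, so it binds.
At P = 2477: Qd = 17347 - 5·2477 = 4962 and Qs = 3·2477 - 5053 = 2378.
Quantity traded falls to 2378. At Q = 2378 the demand price is (17347 - 2378)/5 = 2993.8 and the supply price is (5053 + 2378)/3 = 2477.
Deadweight loss = ½ · (2993.8 - 2477) · (3347 - 2378) = ½ · 516.8 · 969 = 250389.6.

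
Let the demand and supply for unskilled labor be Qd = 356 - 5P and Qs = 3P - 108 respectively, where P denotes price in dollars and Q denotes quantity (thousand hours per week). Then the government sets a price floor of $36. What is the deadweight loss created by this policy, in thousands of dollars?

Setting quantity demanded equal to quantity supplied, 356 - 5P = 3P - 108, gives P* = 58 and Q* = 66.
Since 36 is below P* = 58, the floor does not bind and the free-market outcome prevails.
Since the control does not bind, no trades are prevented and deadweight loss is zero.

0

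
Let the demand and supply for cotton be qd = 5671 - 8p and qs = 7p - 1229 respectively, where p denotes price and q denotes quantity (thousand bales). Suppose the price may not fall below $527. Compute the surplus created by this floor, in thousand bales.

1005

Equilibrium: 5671 - 8p = 7p - 1229, so 6900 = 15p and p* = 460, q* = 1991.
Since 527 > 460, the floor is binding.
At p = 527: qd = 5671 - 8·527 = 1455 and qs = 7·527 - 1229 = 2460.
Surplus = qs - qd = 2460 - 1455 = 1005.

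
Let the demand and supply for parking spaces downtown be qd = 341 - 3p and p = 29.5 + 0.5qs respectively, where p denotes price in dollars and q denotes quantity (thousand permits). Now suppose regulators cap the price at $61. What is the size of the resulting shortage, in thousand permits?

95

Rearranging supply gives qs = 2p - 59. Equilibrium: 341 - 3p = 2p - 59, so 400 = 5p and p* = 80, q* = 101.
Because the ceiling (61) lies below the market-clearing price, it is binding.
At p = 61: qd = 341 - 3·61 = 158 and qs = 2·61 - 59 = 63.
Shortage = qd - qs = 158 - 63 = 95.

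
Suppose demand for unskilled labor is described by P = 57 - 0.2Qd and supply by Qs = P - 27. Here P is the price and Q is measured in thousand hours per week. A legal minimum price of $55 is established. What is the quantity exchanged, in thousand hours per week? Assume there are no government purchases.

10

Rearranging demand gives Qd = 285 - 5P. Equilibrium: 285 - 5P = P - 27, so 312 = 6P and P* = 52, Q* = 25.
Since 55 > 52, the floor is binding.
At P = 55: Qd = 285 - 5·55 = 10 and Qs = 55 - 27 = 28.
The quantity actually transacted is the short side, demand: 10.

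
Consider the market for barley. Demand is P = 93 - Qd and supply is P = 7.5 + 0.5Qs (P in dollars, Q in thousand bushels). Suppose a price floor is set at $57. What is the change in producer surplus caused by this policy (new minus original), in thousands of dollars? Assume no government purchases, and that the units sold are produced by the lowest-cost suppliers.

Rearranging demand gives Qd = 93 - P; rearranging supply gives Qs = 2P - 15. Without the control the market clears where 93 - P = 2P - 15, i.e. P* = 36 and Q* = 57.
Since 57 > 36, the floor is binding.
At P = 57: Qd = 93 - 57 = 36 and Qs = 2·57 - 15 = 99.
Producer surplus without the control is ½ · (36 - 7.5) · 57 = 812.25.
With the floor, 36 units are sold at 57. The supply price at Q = 36 is 25.5, so PS = ½ · [(57 - 7.5) + (57 - 25.5)] · 36 = 1458.
Change in producer surplus = 1458 - 812.25 = 645.75.

645.75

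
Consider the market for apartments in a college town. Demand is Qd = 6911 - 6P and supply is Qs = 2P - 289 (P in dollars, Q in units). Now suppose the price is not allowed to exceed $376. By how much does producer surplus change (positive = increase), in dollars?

Without the control the market clears where 6911 - 6P = 2P - 289, i.e. P* = 900 and Q* = 1511.
The ceiling of 376 is below the equilibrium price 900, so it binds.
At P = 376: Qd = 6911 - 6·376 = 4655 and Qs = 2·376 - 289 = 463.
Producer surplus without the control is ½ · (900 - 144.5) · 1511 = 570780.25.
With the ceiling, producers sell 463 units at 376, so PS = ½ · (376 - 144.5) · 463 = 53592.25.
Change in producer surplus = 53592.25 - 570780.25 = -517188.

-517188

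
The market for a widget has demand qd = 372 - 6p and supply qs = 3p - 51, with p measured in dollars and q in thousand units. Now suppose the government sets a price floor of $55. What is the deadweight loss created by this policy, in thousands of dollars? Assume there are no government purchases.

Without the control the market clears where 372 - 6p = 3p - 51, i.e. p* = 47 and q* = 90.
Because the floor (55) lies above the market-clearing price, it is binding.
At p = 55: qd = 372 - 6·55 = 42 and qs = 3·55 - 51 = 114.
Quantity traded falls to 42. At q = 42 the demand price is (372 - 42)/6 = 55 and the supply price is (51 + 42)/3 = 31.
Deadweight loss = ½ · (55 - 31) · (90 - 42) = ½ · 24 · 48 = 576.

576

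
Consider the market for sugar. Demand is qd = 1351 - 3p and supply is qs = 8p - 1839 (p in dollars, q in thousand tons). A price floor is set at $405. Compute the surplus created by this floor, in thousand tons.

1265

Equilibrium: 1351 - 3p = 8p - 1839, so 3190 = 11p and p* = 290, q* = 481.
Since 405 > 290, the floor is binding.
At p = 405: qd = 1351 - 3·405 = 136 and qs = 8·405 - 1839 = 1401.
Surplus = qs - qd = 1401 - 136 = 1265.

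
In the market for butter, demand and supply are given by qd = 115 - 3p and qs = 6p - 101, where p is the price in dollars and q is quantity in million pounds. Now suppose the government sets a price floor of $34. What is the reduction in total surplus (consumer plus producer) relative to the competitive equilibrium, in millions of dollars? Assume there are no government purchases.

Without the control the market clears where 115 - 3p = 6p - 101, i.e. p* = 24 and q* = 43.
Since 34 > 24, the floor is binding.
At p = 34: qd = 115 - 3·34 = 13 and qs = 6·34 - 101 = 103.
Quantity traded falls to 13. At q = 13 the demand price is (115 - 13)/3 = 34 and the supply price is (101 + 13)/6 = 19.
Deadweight loss = ½ · (34 - 19) · (43 - 13) = ½ · 15 · 30 = 225.

225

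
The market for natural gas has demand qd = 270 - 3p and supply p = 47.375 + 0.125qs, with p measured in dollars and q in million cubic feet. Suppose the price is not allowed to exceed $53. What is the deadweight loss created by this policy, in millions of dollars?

528

Rearranging supply gives qs = 8p - 379. Equilibrium: 270 - 3p = 8p - 379, so 649 = 11p and p* = 59, q* = 93.
Since 53 < 59, the ceiling is binding.
At p = 53: qd = 270 - 3·53 = 111 and qs = 8·53 - 379 = 45.
Quantity traded falls to 45. At q = 45 the demand price is (270 - 45)/3 = 75 and the supply price is (379 + 45)/8 = 53.
Deadweight loss = ½ · (75 - 53) · (93 - 45) = ½ · 22 · 48 = 528.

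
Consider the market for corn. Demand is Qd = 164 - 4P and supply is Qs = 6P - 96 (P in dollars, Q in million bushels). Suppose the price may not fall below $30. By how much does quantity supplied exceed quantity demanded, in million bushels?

40

Equilibrium: 164 - 4P = 6P - 96, so 260 = 10P and P* = 26, Q* = 60.
The floor of 30 is above the equilibrium price 26, so it binds.
At P = 30: Qd = 164 - 4·30 = 44 and Qs = 6·30 - 96 = 84.
Surplus = Qs - Qd = 84 - 44 = 40.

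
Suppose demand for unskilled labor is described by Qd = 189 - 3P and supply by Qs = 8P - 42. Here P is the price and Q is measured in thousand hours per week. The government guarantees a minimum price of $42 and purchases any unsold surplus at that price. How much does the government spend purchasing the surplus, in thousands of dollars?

Setting quantity demanded equal to quantity supplied, 189 - 3P = 8P - 42, gives P* = 21 and Q* = 126.
The floor of 42 is above the equilibrium price 21, so it binds.
At P = 42: Qd = 189 - 3·42 = 63 and Qs = 8·42 - 42 = 294.
Surplus = Qs - Qd = 231.
Government expenditure = surplus × support price = 231 × 42 = 9702.

9702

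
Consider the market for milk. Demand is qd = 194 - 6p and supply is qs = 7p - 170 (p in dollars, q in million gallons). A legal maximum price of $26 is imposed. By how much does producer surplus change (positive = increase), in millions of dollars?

In a free market, 194 - 6p = 7p - 170 gives the equilibrium p* = 28, q* = 26.
Since 26 < 28, the ceiling is binding.
At p = 26: qd = 194 - 6·26 = 38 and qs = 7·26 - 170 = 12.
Producer surplus without the control is ½ · (28 - 170/7) · 26 = 338/7.
With the ceiling, producers sell 12 units at 26, so PS = ½ · (26 - 170/7) · 12 = 72/7.
Change in producer surplus = 72/7 - 338/7 = -38.

-38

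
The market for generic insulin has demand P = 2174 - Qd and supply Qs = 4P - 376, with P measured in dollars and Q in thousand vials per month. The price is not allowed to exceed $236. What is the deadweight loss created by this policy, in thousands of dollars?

Rearranging demand gives Qd = 2174 - P. Without the control the market clears where 2174 - P = 4P - 376, i.e. P* = 510 and Q* = 1664.
The ceiling of 236 is below the equilibrium price 510, so it binds.
At P = 236: Qd = 2174 - 236 = 1938 and Qs = 4·236 - 376 = 568.
Quantity traded falls to 568. At Q = 568 the demand price is 2174 - 568 = 1606 and the supply price is (376 + 568)/4 = 236.
Deadweight loss = ½ · (1606 - 236) · (1664 - 568) = ½ · 1370 · 1096 = 750760.

750760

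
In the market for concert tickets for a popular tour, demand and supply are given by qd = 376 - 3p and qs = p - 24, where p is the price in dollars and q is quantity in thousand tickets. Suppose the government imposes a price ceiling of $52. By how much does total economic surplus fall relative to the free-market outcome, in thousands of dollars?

Without the control the market clears where 376 - 3p = p - 24, i.e. p* = 100 and q* = 76.
The ceiling of 52 is below the equilibrium price 100, so it binds.
At p = 52: qd = 376 - 3·52 = 220 and qs = 52 - 24 = 28.
Quantity traded falls to 28. At q = 28 the demand price is (376 - 28)/3 = 116 and the supply price is 24 + 28 = 52.
Deadweight loss = ½ · (116 - 52) · (76 - 28) = ½ · 64 · 48 = 1536.

1536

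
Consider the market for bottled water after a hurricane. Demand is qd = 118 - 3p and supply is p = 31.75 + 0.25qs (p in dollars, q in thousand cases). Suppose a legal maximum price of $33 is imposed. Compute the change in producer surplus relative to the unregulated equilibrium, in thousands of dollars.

Rearranging supply gives qs = 4p - 127. Setting quantity demanded equal to quantity supplied, 118 - 3p = 4p - 127, gives p* = 35 and q* = 13.
The ceiling of 33 is below the equilibrium price 35, so it binds.
At p = 33: qd = 118 - 3·33 = 19 and qs = 4·33 - 127 = 5.
Producer surplus without the control is ½ · (35 - 31.75) · 13 = 21.125.
With the ceiling, producers sell 5 units at 33, so PS = ½ · (33 - 31.75) · 5 = 3.125.
Change in producer surplus = 3.125 - 21.125 = -18.

-18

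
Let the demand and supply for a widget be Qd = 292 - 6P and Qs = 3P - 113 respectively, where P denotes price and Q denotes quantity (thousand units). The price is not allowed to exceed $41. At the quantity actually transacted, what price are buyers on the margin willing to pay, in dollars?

Without the control the market clears where 292 - 6P = 3P - 113, i.e. P* = 45 and Q* = 22.
The ceiling of 41 is below the equilibrium price 45, so it binds.
At P = 41: Qd = 292 - 6·41 = 46 and Qs = 3·41 - 113 = 10.
Only 10 units reach the market. On the demand curve, the marginal buyer's willingness to pay at Q = 10 is (292 - 10)/6 = 47.

47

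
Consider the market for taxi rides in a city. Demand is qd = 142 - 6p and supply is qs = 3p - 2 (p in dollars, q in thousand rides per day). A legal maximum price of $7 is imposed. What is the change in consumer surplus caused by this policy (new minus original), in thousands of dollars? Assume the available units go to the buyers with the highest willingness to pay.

Setting quantity demanded equal to quantity supplied, 142 - 6p = 3p - 2, gives p* = 16 and q* = 46.
The ceiling of 7 is below the equilibrium price 16, so it binds.
At p = 7: qd = 142 - 6·7 = 100 and qs = 3·7 - 2 = 19.
Consumer surplus without the control is ½ · (71/3 - 16) · 46 = 529/3.
With the ceiling, 19 units are sold at 7 (assume they go to the highest-value buyers). The demand price at q = 19 is 20.5, so CS = ½ · [(71/3 - 7) + (20.5 - 7)] · 19 = 3439/12.
Change in consumer surplus = 3439/12 - 529/3 = 110.25.

110.25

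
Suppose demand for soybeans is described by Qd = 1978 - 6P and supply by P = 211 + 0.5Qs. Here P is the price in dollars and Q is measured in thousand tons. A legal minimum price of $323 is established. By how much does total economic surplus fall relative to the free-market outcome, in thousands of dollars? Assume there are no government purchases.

Rearranging supply gives Qs = 2P - 422. Without the control the market clears where 1978 - 6P = 2P - 422, i.e. P* = 300 and Q* = 178.
The floor of 323 is above the equilibrium price 300, so it binds.
At P = 323: Qd = 1978 - 6·323 = 40 and Qs = 2·323 - 422 = 224.
Quantity traded falls to 40. At Q = 40 the demand price is (1978 - 40)/6 = 323 and the supply price is (422 + 40)/2 = 231.
Deadweight loss = ½ · (323 - 231) · (178 - 40) = ½ · 92 · 138 = 6348.

6348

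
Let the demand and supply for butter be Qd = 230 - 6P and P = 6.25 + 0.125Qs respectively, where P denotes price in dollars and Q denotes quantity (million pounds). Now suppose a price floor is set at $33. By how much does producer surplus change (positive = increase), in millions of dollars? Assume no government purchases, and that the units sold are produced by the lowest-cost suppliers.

Rearranging supply gives Qs = 8P - 50. Equilibrium: 230 - 6P = 8P - 50, so 280 = 14P and P* = 20, Q* = 110.
Because the floor (33) lies above the market-clearing price, it is binding.
At P = 33: Qd = 230 - 6·33 = 32 and Qs = 8·33 - 50 = 214.
Producer surplus without the control is ½ · (20 - 6.25) · 110 = 756.25.
With the floor, 32 units are sold at 33. The supply price at Q = 32 is 10.25, so PS = ½ · [(33 - 6.25) + (33 - 10.25)] · 32 = 792.
Change in producer surplus = 792 - 756.25 = 35.75.

35.75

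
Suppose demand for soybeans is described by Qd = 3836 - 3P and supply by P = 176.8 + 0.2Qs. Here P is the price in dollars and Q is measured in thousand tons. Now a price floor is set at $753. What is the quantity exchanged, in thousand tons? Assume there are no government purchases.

1577

Rearranging supply gives Qs = 5P - 884. Setting quantity demanded equal to quantity supplied, 3836 - 3P = 5P - 884, gives P* = 590 and Q* = 2066.
The floor of 753 is above the equilibrium price 590, so it binds.
At P = 753: Qd = 3836 - 3·753 = 1577 and Qs = 5·753 - 884 = 2881.
The quantity actually transacted is the short side, demand: 1577.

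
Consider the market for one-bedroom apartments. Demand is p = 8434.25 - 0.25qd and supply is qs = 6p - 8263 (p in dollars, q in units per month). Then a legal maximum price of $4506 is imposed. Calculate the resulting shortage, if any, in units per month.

0

Rearranging demand gives qd = 33737 - 4p. In a free market, 33737 - 4p = 6p - 8263 gives the equilibrium p* = 4200, q* = 16937.
Since 4506 is above p* = 4200, the ceiling does not bind and the free-market outcome prevails.
Since the control does not bind, there is no shortage.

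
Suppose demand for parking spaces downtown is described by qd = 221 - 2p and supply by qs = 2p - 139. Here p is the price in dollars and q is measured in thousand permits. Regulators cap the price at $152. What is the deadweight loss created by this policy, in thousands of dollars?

0

In a free market, 221 - 2p = 2p - 139 gives the equilibrium p* = 90, q* = 41.
Since 152 is above p* = 90, the ceiling does not bind and the free-market outcome prevails.
Since the control does not bind, no trades are prevented and deadweight loss is zero.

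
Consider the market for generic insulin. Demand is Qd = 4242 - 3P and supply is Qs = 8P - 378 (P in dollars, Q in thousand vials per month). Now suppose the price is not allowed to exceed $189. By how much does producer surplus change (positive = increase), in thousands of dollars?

-475398

In a free market, 4242 - 3P = 8P - 378 gives the equilibrium P* = 420, Q* = 2982.
The ceiling of 189 is below the equilibrium price 420, so it binds.
At P = 189: Qd = 4242 - 3·189 = 3675 and Qs = 8·189 - 378 = 1134.
Producer surplus without the control is ½ · (420 - 47.25) · 2982 = 555770.25.
With the ceiling, producers sell 1134 units at 189, so PS = ½ · (189 - 47.25) · 1134 = 80372.25.
Change in producer surplus = 80372.25 - 555770.25 = -475398.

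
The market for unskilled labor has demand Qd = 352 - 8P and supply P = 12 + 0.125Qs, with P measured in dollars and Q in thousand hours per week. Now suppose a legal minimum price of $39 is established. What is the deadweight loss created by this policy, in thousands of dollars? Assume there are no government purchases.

Rearranging supply gives Qs = 8P - 96. Equilibrium: 352 - 8P = 8P - 96, so 448 = 16P and P* = 28, Q* = 128.
Since 39 > 28, the floor is binding.
At P = 39: Qd = 352 - 8·39 = 40 and Qs = 8·39 - 96 = 216.
Quantity traded falls to 40. At Q = 40 the demand price is (352 - 40)/8 = 39 and the supply price is (96 + 40)/8 = 17.
Deadweight loss = ½ · (39 - 17) · (128 - 40) = ½ · 22 · 88 = 968.

968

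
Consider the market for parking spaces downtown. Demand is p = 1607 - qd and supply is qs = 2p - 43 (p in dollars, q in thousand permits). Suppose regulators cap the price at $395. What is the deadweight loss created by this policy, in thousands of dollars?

72075

Rearranging demand gives qd = 1607 - p. Without the control the market clears where 1607 - p = 2p - 43, i.e. p* = 550 and q* = 1057.
Since 395 < 550, the ceiling is binding.
At p = 395: qd = 1607 - 395 = 1212 and qs = 2·395 - 43 = 747.
Quantity traded falls to 747. At q = 747 the demand price is 1607 - 747 = 860 and the supply price is (43 + 747)/2 = 395.
Deadweight loss = ½ · (860 - 395) · (1057 - 747) = ½ · 465 · 310 = 72075.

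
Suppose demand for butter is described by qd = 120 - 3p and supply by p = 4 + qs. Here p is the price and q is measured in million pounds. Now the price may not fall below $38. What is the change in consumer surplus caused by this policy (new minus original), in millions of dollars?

Rearranging supply gives qs = p - 4. Setting quantity demanded equal to quantity supplied, 120 - 3p = p - 4, gives p* = 31 and q* = 27.
Because the floor (38) lies above the market-clearing price, it is binding.
At p = 38: qd = 120 - 3·38 = 6 and qs = 38 - 4 = 34.
Consumer surplus without the control is ½ · (40 - 31) · 27 = 121.5.
With the floor, consumers buy 6 units at 38, so CS = ½ · (40 - 38) · 6 = 6.
Change in consumer surplus = 6 - 121.5 = -115.5.

-115.5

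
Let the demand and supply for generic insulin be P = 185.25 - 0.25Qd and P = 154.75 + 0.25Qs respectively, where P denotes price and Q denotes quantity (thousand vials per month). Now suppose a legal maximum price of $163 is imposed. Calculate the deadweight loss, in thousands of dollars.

Rearranging demand gives Qd = 741 - 4P; rearranging supply gives Qs = 4P - 619. Setting quantity demanded equal to quantity supplied, 741 - 4P = 4P - 619, gives P* = 170 and Q* = 61.
Because the ceiling (163) lies below the market-clearing price, it is binding.
At P = 163: Qd = 741 - 4·163 = 89 and Qs = 4·163 - 619 = 33.
Quantity traded falls to 33. At Q = 33 the demand price is (741 - 33)/4 = 177 and the supply price is (619 + 33)/4 = 163.
Deadweight loss = ½ · (177 - 163) · (61 - 33) = ½ · 14 · 28 = 196.

196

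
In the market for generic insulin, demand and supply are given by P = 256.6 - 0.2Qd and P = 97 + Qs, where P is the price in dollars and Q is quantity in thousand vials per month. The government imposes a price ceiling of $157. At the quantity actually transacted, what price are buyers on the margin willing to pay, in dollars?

244.6

Rearranging demand gives Qd = 1283 - 5P; rearranging supply gives Qs = P - 97. Without the control the market clears where 1283 - 5P = P - 97, i.e. P* = 230 and Q* = 133.
The ceiling of 157 is below the equilibrium price 230, so it binds.
At P = 157: Qd = 1283 - 5·157 = 498 and Qs = 157 - 97 = 60.
Only 60 units reach the market. On the demand curve, the marginal buyer's willingness to pay at Q = 60 is (1283 - 60)/5 = 244.6.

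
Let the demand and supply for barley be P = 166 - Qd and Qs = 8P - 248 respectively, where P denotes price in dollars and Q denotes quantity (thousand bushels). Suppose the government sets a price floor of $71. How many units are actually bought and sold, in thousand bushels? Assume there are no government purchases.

95

Rearranging demand gives Qd = 166 - P. Equilibrium: 166 - P = 8P - 248, so 414 = 9P and P* = 46, Q* = 120.
The floor of 71 is above the equilibrium price 46, so it binds.
At P = 71: Qd = 166 - 71 = 95 and Qs = 8·71 - 248 = 320.
The quantity actually transacted is the short side, demand: 95.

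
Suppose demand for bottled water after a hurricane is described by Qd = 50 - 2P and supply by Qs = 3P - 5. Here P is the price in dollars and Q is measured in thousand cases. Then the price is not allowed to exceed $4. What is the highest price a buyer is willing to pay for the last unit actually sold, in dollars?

Setting quantity demanded equal to quantity supplied, 50 - 2P = 3P - 5, gives P* = 11 and Q* = 28.
The ceiling of 4 is below the equilibrium price 11, so it binds.
At P = 4: Qd = 50 - 2·4 = 42 and Qs = 3·4 - 5 = 7.
Only 7 units reach the market. On the demand curve, the marginal buyer's willingness to pay at Q = 7 is (50 - 7)/2 = 21.5.

21.5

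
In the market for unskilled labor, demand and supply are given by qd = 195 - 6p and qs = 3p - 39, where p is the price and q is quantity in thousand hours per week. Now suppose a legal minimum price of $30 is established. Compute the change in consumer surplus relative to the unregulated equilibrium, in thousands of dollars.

In a free market, 195 - 6p = 3p - 39 gives the equilibrium p* = 26, q* = 39.
The floor of 30 is above the equilibrium price 26, so it binds.
At p = 30: qd = 195 - 6·30 = 15 and qs = 3·30 - 39 = 51.
Consumer surplus without the control is ½ · (32.5 - 26) · 39 = 126.75.
With the floor, consumers buy 15 units at 30, so CS = ½ · (32.5 - 30) · 15 = 18.75.
Change in consumer surplus = 18.75 - 126.75 = -108.

-108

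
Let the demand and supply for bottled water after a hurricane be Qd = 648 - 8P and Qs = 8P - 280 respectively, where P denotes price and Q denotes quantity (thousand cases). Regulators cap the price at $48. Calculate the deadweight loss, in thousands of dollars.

800

In a free market, 648 - 8P = 8P - 280 gives the equilibrium P* = 58, Q* = 184.
Since 48 < 58, the ceiling is binding.
At P = 48: Qd = 648 - 8·48 = 264 and Qs = 8·48 - 280 = 104.
Quantity traded falls to 104. At Q = 104 the demand price is (648 - 104)/8 = 68 and the supply price is (280 + 104)/8 = 48.
Deadweight loss = ½ · (68 - 48) · (184 - 104) = ½ · 20 · 80 = 800.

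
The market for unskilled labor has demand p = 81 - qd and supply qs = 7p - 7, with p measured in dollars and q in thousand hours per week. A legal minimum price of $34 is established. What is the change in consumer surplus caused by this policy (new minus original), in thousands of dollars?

Rearranging demand gives qd = 81 - p. Equilibrium: 81 - p = 7p - 7, so 88 = 8p and p* = 11, q* = 70.
The floor of 34 is above the equilibrium price 11, so it binds.
At p = 34: qd = 81 - 34 = 47 and qs = 7·34 - 7 = 231.
Consumer surplus without the control is ½ · (81 - 11) · 70 = 2450.
With the floor, consumers buy 47 units at 34, so CS = ½ · (81 - 34) · 47 = 1104.5.
Change in consumer surplus = 1104.5 - 2450 = -1345.5.

-1345.5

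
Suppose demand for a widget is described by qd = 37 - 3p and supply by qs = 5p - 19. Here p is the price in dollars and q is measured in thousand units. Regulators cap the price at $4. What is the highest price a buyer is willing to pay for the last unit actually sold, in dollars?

12

Setting quantity demanded equal to quantity supplied, 37 - 3p = 5p - 19, gives p* = 7 and q* = 16.
The ceiling of 4 is below the equilibrium price 7, so it binds.
At p = 4: qd = 37 - 3·4 = 25 and qs = 5·4 - 19 = 1.
Only 1 units reach the market. On the demand curve, the marginal buyer's willingness to pay at q = 1 is (37 - 1)/3 = 12.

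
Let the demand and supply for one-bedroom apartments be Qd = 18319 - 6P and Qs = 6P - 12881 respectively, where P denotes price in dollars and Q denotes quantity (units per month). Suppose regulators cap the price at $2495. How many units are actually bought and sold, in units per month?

Equilibrium: 18319 - 6P = 6P - 12881, so 31200 = 12P and P* = 2600, Q* = 2719.
The ceiling of 2495 is below the equilibrium price 2600, so it binds.
At P = 2495: Qd = 18319 - 6·2495 = 3349 and Qs = 6·2495 - 12881 = 2089.
The quantity actually transacted is the short side, supply: 2089.

2089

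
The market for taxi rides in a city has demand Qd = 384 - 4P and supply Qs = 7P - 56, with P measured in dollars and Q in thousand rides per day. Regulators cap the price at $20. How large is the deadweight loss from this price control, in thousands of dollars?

3850

In a free market, 384 - 4P = 7P - 56 gives the equilibrium P* = 40, Q* = 224.
Since 20 < 40, the ceiling is binding.
At P = 20: Qd = 384 - 4·20 = 304 and Qs = 7·20 - 56 = 84.
Quantity traded falls to 84. At Q = 84 the demand price is (384 - 84)/4 = 75 and the supply price is (56 + 84)/7 = 20.
Deadweight loss = ½ · (75 - 20) · (224 - 84) = ½ · 55 · 140 = 3850.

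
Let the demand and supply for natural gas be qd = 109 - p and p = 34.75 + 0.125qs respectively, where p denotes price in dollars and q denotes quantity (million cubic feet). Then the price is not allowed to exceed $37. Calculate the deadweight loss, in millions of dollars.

1296

Rearranging supply gives qs = 8p - 278. Equilibrium: 109 - p = 8p - 278, so 387 = 9p and p* = 43, q* = 66.
The ceiling of 37 is below the equilibrium price 43, so it binds.
At p = 37: qd = 109 - 37 = 72 and qs = 8·37 - 278 = 18.
Quantity traded falls to 18. At q = 18 the demand price is 109 - 18 = 91 and the supply price is (278 + 18)/8 = 37.
Deadweight loss = ½ · (91 - 37) · (66 - 18) = ½ · 54 · 48 = 1296.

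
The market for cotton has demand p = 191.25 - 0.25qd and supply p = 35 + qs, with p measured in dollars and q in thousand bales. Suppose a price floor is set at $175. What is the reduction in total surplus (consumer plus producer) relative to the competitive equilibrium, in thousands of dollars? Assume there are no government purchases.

2250

Rearranging demand gives qd = 765 - 4p; rearranging supply gives qs = p - 35. In a free market, 765 - 4p = p - 35 gives the equilibrium p* = 160, q* = 125.
Since 175 > 160, the floor is binding.
At p = 175: qd = 765 - 4·175 = 65 and qs = 175 - 35 = 140.
Quantity traded falls to 65. At q = 65 the demand price is (765 - 65)/4 = 175 and the supply price is 35 + 65 = 100.
Deadweight loss = ½ · (175 - 100) · (125 - 65) = ½ · 75 · 60 = 2250.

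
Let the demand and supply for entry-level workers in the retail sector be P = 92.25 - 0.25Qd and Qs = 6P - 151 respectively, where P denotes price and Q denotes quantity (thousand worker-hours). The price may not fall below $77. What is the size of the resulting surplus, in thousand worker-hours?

Rearranging demand gives Qd = 369 - 4P. Setting quantity demanded equal to quantity supplied, 369 - 4P = 6P - 151, gives P* = 52 and Q* = 161.
Since 77 > 52, the floor is binding.
At P = 77: Qd = 369 - 4·77 = 61 and Qs = 6·77 - 151 = 311.
Surplus = Qs - Qd = 311 - 61 = 250.

250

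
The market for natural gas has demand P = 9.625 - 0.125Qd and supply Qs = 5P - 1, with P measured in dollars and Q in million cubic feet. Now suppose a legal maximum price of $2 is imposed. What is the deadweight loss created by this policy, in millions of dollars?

65

Rearranging demand gives Qd = 77 - 8P. Equilibrium: 77 - 8P = 5P - 1, so 78 = 13P and P* = 6, Q* = 29.
Since 2 < 6, the ceiling is binding.
At P = 2: Qd = 77 - 8·2 = 61 and Qs = 5·2 - 1 = 9.
Quantity traded falls to 9. At Q = 9 the demand price is (77 - 9)/8 = 8.5 and the supply price is (1 + 9)/5 = 2.
Deadweight loss = ½ · (8.5 - 2) · (29 - 9) = ½ · 6.5 · 20 = 65.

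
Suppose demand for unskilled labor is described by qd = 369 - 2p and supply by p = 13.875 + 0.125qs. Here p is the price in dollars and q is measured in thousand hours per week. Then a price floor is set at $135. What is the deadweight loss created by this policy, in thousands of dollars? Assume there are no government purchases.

9461.25

Rearranging supply gives qs = 8p - 111. Without the control the market clears where 369 - 2p = 8p - 111, i.e. p* = 48 and q* = 273.
The floor of 135 is above the equilibrium price 48, so it binds.
At p = 135: qd = 369 - 2·135 = 99 and qs = 8·135 - 111 = 969.
Quantity traded falls to 99. At q = 99 the demand price is (369 - 99)/2 = 135 and the supply price is (111 + 99)/8 = 26.25.
Deadweight loss = ½ · (135 - 26.25) · (273 - 99) = ½ · 108.75 · 174 = 9461.25.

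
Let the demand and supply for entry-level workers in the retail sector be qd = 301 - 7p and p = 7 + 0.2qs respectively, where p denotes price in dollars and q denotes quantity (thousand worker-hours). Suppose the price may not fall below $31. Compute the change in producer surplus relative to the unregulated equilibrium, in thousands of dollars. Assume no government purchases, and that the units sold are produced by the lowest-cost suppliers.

Rearranging supply gives qs = 5p - 35. Without the control the market clears where 301 - 7p = 5p - 35, i.e. p* = 28 and q* = 105.
Because the floor (31) lies above the market-clearing price, it is binding.
At p = 31: qd = 301 - 7·31 = 84 and qs = 5·31 - 35 = 120.
Producer surplus without the control is ½ · (28 - 7) · 105 = 1102.5.
With the floor, 84 units are sold at 31. The supply price at q = 84 is 23.8, so PS = ½ · [(31 - 7) + (31 - 23.8)] · 84 = 1310.4.
Change in producer surplus = 1310.4 - 1102.5 = 207.9.

207.9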